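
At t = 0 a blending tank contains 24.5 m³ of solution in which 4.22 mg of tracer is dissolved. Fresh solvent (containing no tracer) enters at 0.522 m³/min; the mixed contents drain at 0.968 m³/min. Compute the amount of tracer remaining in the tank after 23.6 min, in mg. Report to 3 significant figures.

Let m(t) be the amount of tracer. Volume: V(t) = V₀ + (Q_in − Q_out) t = 24.5 − 0.44600 t; V(23.6) = 13.974 m³.
Solute balance: dm/dt = 0 − Q_out C = −Q_out m/V(t).
Separate: dm/m = −Q_out dt/V(t) ⇒ ln(m/m₀) = −(Q_out/(Q_in−Q_out)) ln(V/V₀).
m = m₀ (V₀/V)^(Q_out/(Q_in−Q_out)) = 4.22 × (24.5/13.974)^(-2.1704) = 1.2477 mg.

1.25 mg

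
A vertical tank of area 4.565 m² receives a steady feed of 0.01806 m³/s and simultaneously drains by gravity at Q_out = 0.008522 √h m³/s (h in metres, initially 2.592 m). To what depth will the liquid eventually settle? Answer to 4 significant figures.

Level balance: A dh/dt = 0.01806 − 0.008522 √h. Setting dh/dt = 0:
Q_in = 0.008522 √h_ss ⇒ √h_ss = 0.01806/0.008522 = 2.11922.
h_ss = 2.11922² = 4.49110 m. (Since h₀ = 2.592 m < h_ss, the level will rise toward this value.)

4.491 m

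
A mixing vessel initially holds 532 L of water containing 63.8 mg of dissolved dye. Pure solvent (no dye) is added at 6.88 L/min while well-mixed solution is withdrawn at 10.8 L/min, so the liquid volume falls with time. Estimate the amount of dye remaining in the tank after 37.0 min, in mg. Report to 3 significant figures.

Total volume: dV/dt = Q_in − Q_out = -3.9200 L/min, so V(t) = 532 − 3.9200 t and V(37.0) = 386.96 L.
Solute balance: dm/dt = 0 − Q_out C = −Q_out m/V(t).
Separate: dm/m = −Q_out dt/V(t) ⇒ ln(m/m₀) = −(Q_out/(Q_in−Q_out)) ln(V/V₀).
m = m₀ (V₀/V)^(Q_out/(Q_in−Q_out)) = 63.8 × (532/386.96)^(-2.7551) = 26.542 mg.

26.5 mg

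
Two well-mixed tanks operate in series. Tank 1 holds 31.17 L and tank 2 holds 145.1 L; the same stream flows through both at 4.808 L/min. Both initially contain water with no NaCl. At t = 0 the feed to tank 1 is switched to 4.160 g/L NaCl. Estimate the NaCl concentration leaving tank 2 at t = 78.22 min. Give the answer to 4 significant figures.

3.763 g/L

Species balance on tank i: dCᵢ/dt = (Cᵢ₋₁ − Cᵢ)/τᵢ with τᵢ = Vᵢ/Q.
τ₁ = 31.17/4.808 = 6.48295 min; τ₂ = 145.1/4.808 = 30.1789 min.
Tank 1: C₁ = C_in(1 − e^(−t/τ₁)). Tank 2 (τ₁ ≠ τ₂): C₂ = C_in[1 − (τ₁ e^(−t/τ₁) − τ₂ e^(−t/τ₂))/(τ₁ − τ₂)].
At t = 78.22: e^(−t/τ₁) = 5.75464e-06, e^(−t/τ₂) = 0.0748791.
C₂ = 4.160·[1 − (6.48295·5.75464e-06 − 30.1789·0.0748791)/(-23.6959)] = 4.160·0.904636 = 3.76329 g/L.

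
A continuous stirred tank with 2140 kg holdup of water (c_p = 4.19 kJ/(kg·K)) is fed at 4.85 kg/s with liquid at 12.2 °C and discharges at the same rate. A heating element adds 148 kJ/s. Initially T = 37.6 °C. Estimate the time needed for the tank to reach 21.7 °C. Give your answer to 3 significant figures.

M c_p dT/dt = ṁ c_p (T_in − T) + Q̇.
τ = M/ṁ = 441.24 s; T_ss = T_in + Q̇/(ṁ c_p) = 19.483 °C.
T(t) = T_ss + (T₀ − T_ss) e^(−t/τ). Set T = 21.7:
e^(−t/τ) = (21.7 − 19.483)/(37.6 − 19.483) = 0.12237
t = −441.24 · ln(0.12237) = 926.89 s.

927 s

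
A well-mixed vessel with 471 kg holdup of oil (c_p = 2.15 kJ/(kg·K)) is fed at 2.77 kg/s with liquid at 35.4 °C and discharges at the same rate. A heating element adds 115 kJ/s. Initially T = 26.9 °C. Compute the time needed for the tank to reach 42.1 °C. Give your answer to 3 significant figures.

M c_p dT/dt = ṁ c_p (T_in − T) + Q̇.
τ = M/ṁ = 170.04 s; T_ss = T_in + Q̇/(ṁ c_p) = 54.710 °C.
T(t) = T_ss + (T₀ − T_ss) e^(−t/τ). Set T = 42.1:
e^(−t/τ) = (42.1 − 54.710)/(26.9 − 54.710) = 0.45343
t = −170.04 · ln(0.45343) = 134.48 s.

134 s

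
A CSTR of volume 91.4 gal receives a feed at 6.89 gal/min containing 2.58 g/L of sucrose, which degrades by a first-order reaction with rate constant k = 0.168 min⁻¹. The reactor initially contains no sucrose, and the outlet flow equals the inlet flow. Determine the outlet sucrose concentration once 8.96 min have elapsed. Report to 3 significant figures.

V dC/dt = Q(C_in − C) − k V C.
This is linear with rate a = Q/V + k = 0.24338 min⁻¹.
C_ss = Q C_in/(Q + kV) = 0.79910 g/L; C(t) = C_ss + (C₀ − C_ss) e^(−a t).
C(8.96) = 0.79910 + (-0.79910)·e^(−0.24338·8.96) = 0.79910 + (-0.79910)·0.11296 = 0.70884 g/L.

0.709 g/L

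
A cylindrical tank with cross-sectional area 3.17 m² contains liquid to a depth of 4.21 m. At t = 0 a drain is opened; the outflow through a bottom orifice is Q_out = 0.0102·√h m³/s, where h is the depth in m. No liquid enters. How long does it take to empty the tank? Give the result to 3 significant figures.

1280 s

Accumulation of liquid (constant cross-section A): A dh/dt = −0.0102 √h.
∫ h^(−1/2) dh = −(0.0102/A) ∫ dt, giving 2√h = 2√h₀ − (0.0102/A) t.
Set h = 0: 2√h₀ = (0.0102/A) t_empty ⇒ t_empty = 2A√h₀/0.0102.
t_empty = 2·3.17·√4.21/0.0102 = 6.3400·2.0518/0.0102 = 1275.4 s.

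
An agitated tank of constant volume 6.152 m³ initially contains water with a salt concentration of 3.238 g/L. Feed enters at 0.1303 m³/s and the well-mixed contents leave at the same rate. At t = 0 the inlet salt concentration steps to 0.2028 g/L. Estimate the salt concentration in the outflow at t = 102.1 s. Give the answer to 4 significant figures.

Transient balance on the dissolved component: V dC/dt = Q(C_in − C).
So dC/dt = (C_in − C)/τ with τ = V/Q = 6.152/0.1303 = 47.2141 s.
This is linear first-order; C(t) = C_in + (C₀ − C_in) e^(−t/τ).
C(102.1) = 0.2028 + (3.238 − 0.2028)·e^(−102.1/47.2141) = 0.2028 + (3.03520)·0.115038 = 0.551965 g/L.

0.5520 g/L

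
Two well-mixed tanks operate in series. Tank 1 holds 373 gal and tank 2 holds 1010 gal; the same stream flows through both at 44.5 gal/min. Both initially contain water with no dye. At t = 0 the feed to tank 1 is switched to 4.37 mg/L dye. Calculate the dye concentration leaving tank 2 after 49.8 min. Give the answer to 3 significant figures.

Each tank obeys Vᵢ dCᵢ/dt = Q(Cᵢ₋₁ − Cᵢ), so τᵢ = Vᵢ/Q.
τ₁ = 373/44.5 = 8.3820 min; τ₂ = 1010/44.5 = 22.697 min.
Solving the cascade with C₁(0)=C₂(0)=0 gives C₂(t) = C_in[1 − (τ₁ e^(−t/τ₁) − τ₂ e^(−t/τ₂))/(τ₁ − τ₂)].
At t = 49.8: e^(−t/τ₁) = 0.0026286, e^(−t/τ₂) = 0.11145.
C₂ = 4.37·[1 − (8.3820·0.0026286 − 22.697·0.11145)/(-14.315)] = 4.37·0.82483 = 3.6045 mg/L.

3.60 mg/L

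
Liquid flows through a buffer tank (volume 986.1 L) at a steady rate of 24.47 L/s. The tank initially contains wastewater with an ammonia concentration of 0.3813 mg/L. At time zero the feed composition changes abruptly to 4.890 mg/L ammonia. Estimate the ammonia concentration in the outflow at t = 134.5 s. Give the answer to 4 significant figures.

Mass balance on the solute (V constant): V dC/dt = Q(C_in − C).
Time constant τ = V/Q = 986.1/24.47 = 40.2983 s.
This is linear first-order; C(t) = C_in + (C₀ − C_in) e^(−t/τ).
C(134.5) = 4.890 + (0.3813 − 4.890)·e^(−134.5/40.2983) = 4.890 + (-4.50870)·0.0355218 = 4.72984 mg/L.

4.730 mg/L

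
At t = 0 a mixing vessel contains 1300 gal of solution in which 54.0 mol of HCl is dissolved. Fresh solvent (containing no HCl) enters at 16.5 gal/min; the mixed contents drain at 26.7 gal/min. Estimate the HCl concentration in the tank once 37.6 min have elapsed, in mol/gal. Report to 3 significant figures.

0.0236 mol/gal

Total volume: dV/dt = Q_in − Q_out = -10.200 gal/min, so V(t) = 1300 − 10.200 t and V(37.6) = 916.48 gal.
Solute balance: dm/dt = 0 − Q_out C = −Q_out m/V(t).
Separate: dm/m = −Q_out dt/V(t) ⇒ ln(m/m₀) = −(Q_out/(Q_in−Q_out)) ln(V/V₀).
m = m₀ (V₀/V)^(Q_out/(Q_in−Q_out)) = 54.0 × (1300/916.48)^(-2.6176) = 21.626 mol.
C = m/V = 21.626/916.48 = 0.023597 mol/gal.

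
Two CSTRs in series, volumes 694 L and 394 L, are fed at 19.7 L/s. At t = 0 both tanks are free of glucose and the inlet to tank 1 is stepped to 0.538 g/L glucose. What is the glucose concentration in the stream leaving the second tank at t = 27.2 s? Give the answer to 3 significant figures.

Species balance on tank i: dCᵢ/dt = (Cᵢ₋₁ − Cᵢ)/τᵢ with τᵢ = Vᵢ/Q.
τ₁ = 694/19.7 = 35.228 s; τ₂ = 394/19.7 = 20.000 s.
Tank 1: C₁ = C_in(1 − e^(−t/τ₁)). Tank 2 (τ₁ ≠ τ₂): C₂ = C_in[1 − (τ₁ e^(−t/τ₁) − τ₂ e^(−t/τ₂))/(τ₁ − τ₂)].
At t = 27.2: e^(−t/τ₁) = 0.46204, e^(−t/τ₂) = 0.25666.
C₂ = 0.538·[1 − (35.228·0.46204 − 20.000·0.25666)/(15.228)] = 0.538·0.26823 = 0.14431 g/L.

0.144 g/L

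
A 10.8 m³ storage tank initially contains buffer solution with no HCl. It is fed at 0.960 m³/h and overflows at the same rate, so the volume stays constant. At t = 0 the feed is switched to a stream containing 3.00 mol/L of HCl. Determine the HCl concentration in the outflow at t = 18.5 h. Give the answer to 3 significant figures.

Unsteady species balance (constant V, well mixed): V dC/dt = Q(C_in − C).
Time constant τ = V/Q = 10.8/0.960 = 11.250 h.
This is linear first-order; C(t) = C_in + (C₀ − C_in) e^(−t/τ).
C(18.5) = 3.00 + (0 − 3.00)·e^(−18.5/11.250) = 3.00 + (-3.0000)·0.19312 = 2.4206 mol/L.

2.42 mol/L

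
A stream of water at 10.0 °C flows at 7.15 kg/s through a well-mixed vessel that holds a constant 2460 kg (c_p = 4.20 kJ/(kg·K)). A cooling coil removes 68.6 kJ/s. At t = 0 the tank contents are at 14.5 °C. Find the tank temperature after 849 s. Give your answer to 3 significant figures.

8.29 °C

Energy balance: M c_p dT/dt = ṁ c_p (T_in − T) − 68.6.
Rearrange: dT/dt = (T_ss − T)/τ with τ = M/ṁ = 344.06 s and T_ss = T_in − Q̇/(ṁ c_p) = 7.7156 °C.
Integrating: T(t) = T_ss + (T₀ − T_ss) e^(−t/τ).
T(849) = 7.7156 + (6.7844)·e^(−849/344.06) = 7.7156 + (6.7844)·0.084786 = 8.2908 °C.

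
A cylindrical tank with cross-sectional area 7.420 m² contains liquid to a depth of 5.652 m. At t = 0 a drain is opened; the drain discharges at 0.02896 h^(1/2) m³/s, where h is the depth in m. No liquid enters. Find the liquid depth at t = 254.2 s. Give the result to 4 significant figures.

Mass balance (ρ constant): A dh/dt = −0.02896 √h.
∫ h^(−1/2) dh = −(0.02896/A) ∫ dt, giving 2√h = 2√h₀ − (0.02896/A) t.
√h = √5.652 − 0.02896·254.2/(2·7.420) = 2.37739 − 0.496067 = 1.88133.
h = 1.88133² = 3.53939 m.

3.539 m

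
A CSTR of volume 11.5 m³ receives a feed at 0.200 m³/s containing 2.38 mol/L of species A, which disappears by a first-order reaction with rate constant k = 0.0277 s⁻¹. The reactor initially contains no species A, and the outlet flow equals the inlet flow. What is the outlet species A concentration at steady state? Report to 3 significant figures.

0.918 mol/L

Accumulation = in − out − consumed: V dC/dt = Q C_in − Q C − k V C.
At steady state: 0 = Q C_in − (Q + kV) C_ss, so C_ss = Q C_in/(Q + kV).
C_ss = 0.200·2.38/(0.200 + 0.0277·11.5) = 0.47600/0.51855 = 0.91794 mol/L.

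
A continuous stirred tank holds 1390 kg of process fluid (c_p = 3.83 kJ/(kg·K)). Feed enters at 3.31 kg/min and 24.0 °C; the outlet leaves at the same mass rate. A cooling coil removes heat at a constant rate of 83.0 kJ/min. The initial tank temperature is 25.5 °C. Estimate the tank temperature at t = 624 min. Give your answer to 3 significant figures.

19.3 °C

M c_p dT/dt = ṁ c_p (T_in − T) − Q̇.
τ = M/ṁ = 419.94 min; T_ss = T_in − Q̇/(ṁ c_p) = 24.0 − 83.0/(3.31·3.83) = 17.453 °C.
Integrating: T(t) = T_ss + (T₀ − T_ss) e^(−t/τ).
T(624) = 17.453 + (8.0471)·e^(−624/419.94) = 17.453 + (8.0471)·0.22629 = 19.274 °C.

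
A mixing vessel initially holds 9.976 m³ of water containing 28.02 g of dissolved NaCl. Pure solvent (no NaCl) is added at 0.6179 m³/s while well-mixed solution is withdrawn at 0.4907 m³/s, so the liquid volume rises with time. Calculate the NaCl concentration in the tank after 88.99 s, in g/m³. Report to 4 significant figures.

0.07059 g/m³

Let m(t) be the amount of NaCl. Volume: V(t) = V₀ + (Q_in − Q_out) t = 9.976 + 0.127200 t; V(88.99) = 21.2955 m³.
Solute balance: dm/dt = 0 − Q_out C = −Q_out m/V(t).
Separate: dm/m = −Q_out dt/V(t) ⇒ ln(m/m₀) = −(Q_out/(Q_in−Q_out)) ln(V/V₀).
m = m₀ (V₀/V)^(Q_out/(Q_in−Q_out)) = 28.02 × (9.976/21.2955)^(3.85770) = 1.50315 g.
C = m/V = 1.50315/21.2955 = 0.0705853 g/m³.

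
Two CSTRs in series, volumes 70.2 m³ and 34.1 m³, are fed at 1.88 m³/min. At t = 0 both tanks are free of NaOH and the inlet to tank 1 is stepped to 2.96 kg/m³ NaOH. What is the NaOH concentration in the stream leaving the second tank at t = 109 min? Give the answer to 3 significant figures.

Species balance on tank i: dCᵢ/dt = (Cᵢ₋₁ − Cᵢ)/τᵢ with τᵢ = Vᵢ/Q.
τ₁ = 70.2/1.88 = 37.340 min; τ₂ = 34.1/1.88 = 18.138 min.
Solving the cascade with C₁(0)=C₂(0)=0 gives C₂(t) = C_in[1 − (τ₁ e^(−t/τ₁) − τ₂ e^(−t/τ₂))/(τ₁ − τ₂)].
At t = 109: e^(−t/τ₁) = 0.053983, e^(−t/τ₂) = 0.0024556.
C₂ = 2.96·[1 − (37.340·0.053983 − 18.138·0.0024556)/(19.202)] = 2.96·0.89734 = 2.6561 kg/m³.

2.66 kg/m³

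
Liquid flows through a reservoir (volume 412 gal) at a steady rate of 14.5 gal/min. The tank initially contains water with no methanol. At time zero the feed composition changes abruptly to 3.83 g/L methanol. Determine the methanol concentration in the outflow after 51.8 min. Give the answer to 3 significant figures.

3.21 g/L

Mass balance on the solute (V constant): V dC/dt = Q(C_in − C).
So dC/dt = (C_in − C)/τ with τ = V/Q = 412/14.5 = 28.414 min.
This is linear first-order; C(t) = C_in + (C₀ − C_in) e^(−t/τ).
C(51.8) = 3.83 + (0 − 3.83)·e^(−51.8/28.414) = 3.83 + (-3.8300)·0.16153 = 3.2113 g/L.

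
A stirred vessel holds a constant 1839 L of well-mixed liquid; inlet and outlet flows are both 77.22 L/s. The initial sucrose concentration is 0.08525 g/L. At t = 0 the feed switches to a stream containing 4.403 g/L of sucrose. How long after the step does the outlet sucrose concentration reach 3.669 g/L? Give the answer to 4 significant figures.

Accumulation = in − out for the solute gives V dC/dt = Q(C_in − C), so τ = V/Q = 23.8151 s.
C(t) = C_in + (C₀ − C_in) e^(−t/τ). Set C = 3.669 and solve for t:
e^(−t/τ) = (C − C_in)/(C₀ − C_in) = (3.669 − 4.403)/(0.08525 − 4.403) = 0.169996
t = −τ ln(…) = 23.8151 × 1.77198 = 42.1999 s.

42.20 s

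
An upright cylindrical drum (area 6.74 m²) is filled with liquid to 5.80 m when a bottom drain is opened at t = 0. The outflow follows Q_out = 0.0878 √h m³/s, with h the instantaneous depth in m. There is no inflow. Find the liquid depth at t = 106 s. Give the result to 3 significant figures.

A dh/dt = −Q_out = −0.0878 √h.
Separate and integrate: 2(√h − √h₀) = −(0.0878/A) t.
√h = √5.80 − 0.0878·106/(2·6.74) = 2.4083 − 0.69042 = 1.7179.
h = 1.7179² = 2.9512 m.

2.95 m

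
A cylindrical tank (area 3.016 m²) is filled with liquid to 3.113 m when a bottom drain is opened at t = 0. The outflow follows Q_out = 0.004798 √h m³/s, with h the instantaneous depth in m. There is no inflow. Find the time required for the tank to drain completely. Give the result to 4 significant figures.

Mass balance (ρ constant): A dh/dt = −0.004798 √h.
∫ h^(−1/2) dh = −(0.004798/A) ∫ dt, giving 2√h = 2√h₀ − (0.004798/A) t.
Set h = 0: 2√h₀ = (0.004798/A) t_empty ⇒ t_empty = 2A√h₀/0.004798.
t_empty = 2·3.016·√3.113/0.004798 = 6.03200·1.76437/0.004798 = 2218.15 s.

2218 s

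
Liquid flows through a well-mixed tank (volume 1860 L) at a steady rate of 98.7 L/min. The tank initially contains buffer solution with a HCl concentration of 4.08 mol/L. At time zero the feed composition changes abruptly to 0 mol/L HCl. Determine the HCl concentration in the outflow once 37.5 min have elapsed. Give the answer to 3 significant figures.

Accumulation = in − out for the solute gives V dC/dt = Q(C_in − C).
So dC/dt = (C_in − C)/τ with τ = V/Q = 1860/98.7 = 18.845 min.
This is linear first-order; C(t) = C_in + (C₀ − C_in) e^(−t/τ).
C(37.5) = 0 + (4.08 − 0)·e^(−37.5/18.845) = 0 + (4.0800)·0.13671 = 0.55776 mol/L.

0.558 mol/L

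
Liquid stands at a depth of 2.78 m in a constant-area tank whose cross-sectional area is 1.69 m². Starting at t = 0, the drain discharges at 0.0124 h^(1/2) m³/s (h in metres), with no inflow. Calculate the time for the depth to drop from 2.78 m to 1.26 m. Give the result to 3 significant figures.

149 s

With no inflow, A dh/dt = −0.0124 √h.
Separate and integrate: 2(√h − √h₀) = −(0.0124/A) t.
t = 2A(√h₀ − √h)/0.0124 = 2·1.69·(√2.78 − √1.26)/0.0124
  = 3.3800 × (1.6673 − 1.1225) / 0.0124 = 148.51 s.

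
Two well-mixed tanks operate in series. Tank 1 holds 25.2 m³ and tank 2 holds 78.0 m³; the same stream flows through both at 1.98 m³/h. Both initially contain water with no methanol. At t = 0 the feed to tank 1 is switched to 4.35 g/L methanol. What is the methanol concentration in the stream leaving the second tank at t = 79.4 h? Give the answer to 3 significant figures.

Each tank obeys Vᵢ dCᵢ/dt = Q(Cᵢ₋₁ − Cᵢ), so τᵢ = Vᵢ/Q.
τ₁ = 25.2/1.98 = 12.727 h; τ₂ = 78.0/1.98 = 39.394 h.
Tank 1: C₁ = C_in(1 − e^(−t/τ₁)). Tank 2 (τ₁ ≠ τ₂): C₂ = C_in[1 − (τ₁ e^(−t/τ₁) − τ₂ e^(−t/τ₂))/(τ₁ − τ₂)].
At t = 79.4: e^(−t/τ₁) = 0.0019526, e^(−t/τ₂) = 0.13325.
C₂ = 4.35·[1 − (12.727·0.0019526 − 39.394·0.13325)/(-26.667)] = 4.35·0.80409 = 3.4978 g/L.

3.50 g/L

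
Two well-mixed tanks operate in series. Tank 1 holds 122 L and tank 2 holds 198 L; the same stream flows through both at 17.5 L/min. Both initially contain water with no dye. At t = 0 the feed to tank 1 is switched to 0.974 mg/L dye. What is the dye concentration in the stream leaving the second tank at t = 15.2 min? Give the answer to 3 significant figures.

0.489 mg/L

Each tank obeys Vᵢ dCᵢ/dt = Q(Cᵢ₋₁ − Cᵢ), so τᵢ = Vᵢ/Q.
τ₁ = 122/17.5 = 6.9714 min; τ₂ = 198/17.5 = 11.314 min.
Tank 1: C₁ = C_in(1 − e^(−t/τ₁)). Tank 2 (τ₁ ≠ τ₂): C₂ = C_in[1 − (τ₁ e^(−t/τ₁) − τ₂ e^(−t/τ₂))/(τ₁ − τ₂)].
At t = 15.2: e^(−t/τ₁) = 0.11300, e^(−t/τ₂) = 0.26095.
C₂ = 0.974·[1 − (6.9714·0.11300 − 11.314·0.26095)/(-4.3429)] = 0.974·0.50156 = 0.48852 mg/L.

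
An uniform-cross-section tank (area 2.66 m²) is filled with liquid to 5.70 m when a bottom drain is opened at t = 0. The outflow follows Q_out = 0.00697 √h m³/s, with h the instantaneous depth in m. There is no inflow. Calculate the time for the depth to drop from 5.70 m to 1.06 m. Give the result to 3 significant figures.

Mass balance (ρ constant): A dh/dt = −0.00697 √h.
∫ h^(−1/2) dh = −(0.00697/A) ∫ dt, giving 2√h = 2√h₀ − (0.00697/A) t.
t = 2A(√h₀ − √h)/0.00697 = 2·2.66·(√5.70 − √1.06)/0.00697
  = 5.3200 × (2.3875 − 1.0296) / 0.00697 = 1036.4 s.

1040 s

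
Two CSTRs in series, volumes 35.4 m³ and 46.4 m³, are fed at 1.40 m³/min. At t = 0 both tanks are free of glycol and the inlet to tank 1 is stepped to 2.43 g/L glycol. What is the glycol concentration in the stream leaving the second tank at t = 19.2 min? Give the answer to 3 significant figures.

Time constants: τᵢ = Vᵢ/Q for each well-mixed tank.
τ₁ = 35.4/1.40 = 25.286 min; τ₂ = 46.4/1.40 = 33.143 min.
Solving the cascade with C₁(0)=C₂(0)=0 gives C₂(t) = C_in[1 − (τ₁ e^(−t/τ₁) − τ₂ e^(−t/τ₂))/(τ₁ − τ₂)].
At t = 19.2: e^(−t/τ₁) = 0.46798, e^(−t/τ₂) = 0.56028.
C₂ = 2.43·[1 − (25.286·0.46798 − 33.143·0.56028)/(-7.8571)] = 2.43·0.14267 = 0.34670 g/L.

0.347 g/L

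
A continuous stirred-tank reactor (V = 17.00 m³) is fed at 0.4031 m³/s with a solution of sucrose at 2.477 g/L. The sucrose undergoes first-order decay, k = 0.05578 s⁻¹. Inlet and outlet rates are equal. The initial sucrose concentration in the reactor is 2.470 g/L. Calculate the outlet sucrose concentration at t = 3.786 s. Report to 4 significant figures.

2.020 g/L

Accumulation = in − out − consumed: V dC/dt = Q C_in − Q C − k V C.
This is linear with rate a = Q/V + k = 0.0794918 s⁻¹.
C_ss = Q C_in/(Q + kV) = 0.738870 g/L; C(t) = C_ss + (C₀ − C_ss) e^(−a t).
C(3.786) = 0.738870 + (1.73113)·e^(−0.0794918·3.786) = 0.738870 + (1.73113)·0.740110 = 2.02010 g/L.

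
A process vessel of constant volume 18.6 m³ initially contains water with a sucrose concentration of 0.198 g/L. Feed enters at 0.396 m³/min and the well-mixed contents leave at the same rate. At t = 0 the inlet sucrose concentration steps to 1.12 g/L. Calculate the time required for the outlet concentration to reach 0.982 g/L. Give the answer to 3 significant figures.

89.2 min

Species balance: V dC/dt = Q(C_in − C) ⇒ τ = V/Q = 46.970 min.
C(t) = C_in + (C₀ − C_in) e^(−t/τ). Set C = 0.982 and solve for t:
e^(−t/τ) = (C − C_in)/(C₀ − C_in) = (0.982 − 1.12)/(0.198 − 1.12) = 0.14967
t = −τ ln(…) = 46.970 × 1.8993 = 89.209 min.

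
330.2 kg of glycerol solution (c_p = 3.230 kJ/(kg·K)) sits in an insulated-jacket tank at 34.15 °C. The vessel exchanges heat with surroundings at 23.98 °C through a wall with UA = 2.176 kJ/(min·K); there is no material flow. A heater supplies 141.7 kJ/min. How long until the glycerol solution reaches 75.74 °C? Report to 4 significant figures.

First-law balance (no shaft work): M c_p dT/dt = −UA(T − T_amb) + Q̇.
τ = M c_p/UA = 490.141 min; T_ss = T_amb + Q̇/UA = 23.98 + 141.7/2.176 = 89.0995 °C.
T(t) = T_ss + (T₀ − T_ss)e^(−t/τ); set T = 75.74:
t = −τ ln[(T − T_ss)/(T₀ − T_ss)] = −490.141 · ln(0.243123) = 693.151 min.

693.2 min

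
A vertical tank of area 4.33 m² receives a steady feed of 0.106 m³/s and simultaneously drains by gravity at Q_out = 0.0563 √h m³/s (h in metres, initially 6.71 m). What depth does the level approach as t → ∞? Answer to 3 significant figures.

3.54 m

Level balance: A dh/dt = 0.106 − 0.0563 √h. Setting dh/dt = 0:
Q_in = 0.0563 √h_ss ⇒ √h_ss = 0.106/0.0563 = 1.8828.
h_ss = 1.8828² = 3.5448 m. (Since h₀ = 6.71 m > h_ss, the level will fall toward this value.)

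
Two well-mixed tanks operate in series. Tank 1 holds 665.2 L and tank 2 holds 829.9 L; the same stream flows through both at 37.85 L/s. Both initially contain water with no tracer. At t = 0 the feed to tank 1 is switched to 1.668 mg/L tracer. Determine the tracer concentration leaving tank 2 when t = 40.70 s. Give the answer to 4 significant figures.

Time constants: τᵢ = Vᵢ/Q for each well-mixed tank.
τ₁ = 665.2/37.85 = 17.5746 s; τ₂ = 829.9/37.85 = 21.9260 s.
Solving the cascade with C₁(0)=C₂(0)=0 gives C₂(t) = C_in[1 − (τ₁ e^(−t/τ₁) − τ₂ e^(−t/τ₂))/(τ₁ − τ₂)].
At t = 40.70: e^(−t/τ₁) = 0.0986835, e^(−t/τ₂) = 0.156259.
C₂ = 1.668·[1 − (17.5746·0.0986835 − 21.9260·0.156259)/(-4.35139)] = 1.668·0.611203 = 1.01949 mg/L.

1.019 mg/L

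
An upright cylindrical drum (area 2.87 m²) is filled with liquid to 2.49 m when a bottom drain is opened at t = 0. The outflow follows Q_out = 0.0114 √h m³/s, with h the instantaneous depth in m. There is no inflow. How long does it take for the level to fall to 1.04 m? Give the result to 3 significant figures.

281 s

A dh/dt = −Q_out = −0.0114 √h.
Separate and integrate: 2(√h − √h₀) = −(0.0114/A) t.
t = 2A(√h₀ − √h)/0.0114 = 2·2.87·(√2.49 − √1.04)/0.0114
  = 5.7400 × (1.5780 − 1.0198) / 0.0114 = 281.04 s.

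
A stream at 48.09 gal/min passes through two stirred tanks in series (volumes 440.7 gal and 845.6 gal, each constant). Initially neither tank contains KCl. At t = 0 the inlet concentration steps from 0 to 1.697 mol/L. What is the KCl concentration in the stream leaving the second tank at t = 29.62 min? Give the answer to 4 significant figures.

1.112 mol/L

Species balance on tank i: dCᵢ/dt = (Cᵢ₋₁ − Cᵢ)/τᵢ with τᵢ = Vᵢ/Q.
τ₁ = 440.7/48.09 = 9.16407 min; τ₂ = 845.6/48.09 = 17.5837 min.
Solving the cascade with C₁(0)=C₂(0)=0 gives C₂(t) = C_in[1 − (τ₁ e^(−t/τ₁) − τ₂ e^(−t/τ₂))/(τ₁ − τ₂)].
At t = 29.62: e^(−t/τ₁) = 0.0394710, e^(−t/τ₂) = 0.185534.
C₂ = 1.697·[1 − (9.16407·0.0394710 − 17.5837·0.185534)/(-8.41963)] = 1.697·0.655488 = 1.11236 mol/L.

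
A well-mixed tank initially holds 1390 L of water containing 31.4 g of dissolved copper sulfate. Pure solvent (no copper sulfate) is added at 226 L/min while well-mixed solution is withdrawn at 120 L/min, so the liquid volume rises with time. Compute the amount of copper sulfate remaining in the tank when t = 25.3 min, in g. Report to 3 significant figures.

Total volume: dV/dt = Q_in − Q_out = 106.00 L/min, so V(t) = 1390 + 106.00 t and V(25.3) = 4071.8 L.
Solute balance: dm/dt = 0 − Q_out C = −Q_out m/V(t).
dm/m = −Q_out dt/(V₀ + 106.00 t); integrating gives ln(m/m₀) = −(Q_out/(Q_in−Q_out)) ln(V/V₀).
m = m₀ (V₀/V)^(Q_out/(Q_in−Q_out)) = 31.4 × (1390/4071.8)^(1.1321) = 9.3006 g.

9.30 g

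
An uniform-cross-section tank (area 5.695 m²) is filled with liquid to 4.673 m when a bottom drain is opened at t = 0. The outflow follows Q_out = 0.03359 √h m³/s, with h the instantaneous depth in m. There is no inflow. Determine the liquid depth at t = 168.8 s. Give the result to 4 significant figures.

2.769 m

A dh/dt = −Q_out = −0.03359 √h.
This is separable: 2 d(√h)/dt = −0.03359/A, so √h = √h₀ − (0.03359/(2A)) t.
√h = √4.673 − 0.03359·168.8/(2·5.695) = 2.16171 − 0.497804 = 1.66391.
h = 1.66391² = 2.76859 m.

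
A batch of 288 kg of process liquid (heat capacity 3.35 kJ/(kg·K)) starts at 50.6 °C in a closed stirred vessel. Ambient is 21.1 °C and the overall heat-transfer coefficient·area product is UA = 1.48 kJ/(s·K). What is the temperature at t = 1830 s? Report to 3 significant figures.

M c_p dT/dt = −UA(T − T_amb).
dT/dt = (T_ss − T)/τ with T_ss = T_amb = 21.100 °C, τ = M c_p/UA = 288·3.35/1.48 = 651.89 s.
This is linear first-order; T(t) = T_ss + (T₀ − T_ss) e^(−t/τ).
T(1830) = 21.100 + (29.500)·0.060373 = 22.881 °C.

22.9 °C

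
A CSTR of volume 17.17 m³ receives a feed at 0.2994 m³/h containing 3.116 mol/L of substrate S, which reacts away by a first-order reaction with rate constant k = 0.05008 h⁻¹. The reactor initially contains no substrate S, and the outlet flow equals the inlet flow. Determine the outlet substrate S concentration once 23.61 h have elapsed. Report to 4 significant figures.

0.6413 mol/L

Accumulation = in − out − consumed: V dC/dt = Q C_in − Q C − k V C.
dC/dt = (Q/V) C_in − (Q/V + k) C; effective rate a = Q/V + k = 0.0174374 + 0.05008 = 0.0675174 h⁻¹.
C_ss = Q C_in/(Q + kV) = 0.804754 mol/L; C(t) = C_ss + (C₀ − C_ss) e^(−a t).
C(23.61) = 0.804754 + (-0.804754)·e^(−0.0675174·23.61) = 0.804754 + (-0.804754)·0.203094 = 0.641313 mol/L.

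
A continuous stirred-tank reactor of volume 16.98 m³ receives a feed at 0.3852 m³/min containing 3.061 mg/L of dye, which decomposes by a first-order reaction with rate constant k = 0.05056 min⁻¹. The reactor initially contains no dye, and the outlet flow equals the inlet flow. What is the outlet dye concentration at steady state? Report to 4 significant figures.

0.9480 mg/L

V dC/dt = Q(C_in − C) − k V C.
Steady state (dC/dt = 0): C_ss = Q C_in/(Q + kV) = C_in/(1 + kV/Q).
C_ss = 0.3852·3.061/(0.3852 + 0.05056·16.98) = 1.17910/1.24371 = 0.948049 mg/L.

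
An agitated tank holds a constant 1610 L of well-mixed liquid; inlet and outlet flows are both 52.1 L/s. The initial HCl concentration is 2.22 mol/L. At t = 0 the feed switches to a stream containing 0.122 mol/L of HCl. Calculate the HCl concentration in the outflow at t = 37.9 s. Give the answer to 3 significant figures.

Species balance on the tank: V dC/dt = Q(C_in − C).
Time constant τ = V/Q = 1610/52.1 = 30.902 s.
Solution: C(t) = C_in + (C₀ − C_in) e^(−t/τ).
C(37.9) = 0.122 + (2.22 − 0.122)·e^(−37.9/30.902) = 0.122 + (2.0980)·0.29333 = 0.73741 mol/L.

0.737 mol/L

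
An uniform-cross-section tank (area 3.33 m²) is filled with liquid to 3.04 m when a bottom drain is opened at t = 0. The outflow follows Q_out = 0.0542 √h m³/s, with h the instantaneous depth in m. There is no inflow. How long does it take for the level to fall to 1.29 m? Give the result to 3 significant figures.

Mass balance (ρ constant): A dh/dt = −0.0542 √h.
Separate and integrate: 2(√h − √h₀) = −(0.0542/A) t.
t = 2A(√h₀ − √h)/0.0542 = 2·3.33·(√3.04 − √1.29)/0.0542
  = 6.6600 × (1.7436 − 1.1358) / 0.0542 = 74.683 s.

74.7 s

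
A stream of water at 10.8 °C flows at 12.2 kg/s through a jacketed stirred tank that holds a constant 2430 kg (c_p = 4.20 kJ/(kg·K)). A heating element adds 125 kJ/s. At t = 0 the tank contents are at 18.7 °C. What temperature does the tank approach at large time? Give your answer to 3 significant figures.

13.2 °C

Heat balance on the well-mixed liquid: M c_p dT/dt = ṁ c_p (T_in − T) + 125.
At steady state dT/dt = 0 ⇒ T_ss = T_in + Q̇/(ṁ c_p) = 10.8 + 125/(12.2·4.20) = 13.240 °C.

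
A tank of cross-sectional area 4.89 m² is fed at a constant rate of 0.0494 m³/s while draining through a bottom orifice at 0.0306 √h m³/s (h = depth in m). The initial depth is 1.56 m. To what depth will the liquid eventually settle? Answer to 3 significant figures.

A dh/dt = Q_in − 0.0306 √h. Steady state requires inflow = outflow:
Q_in = 0.0306 √h_ss ⇒ √h_ss = 0.0494/0.0306 = 1.6144.
h_ss = 1.6144² = 2.6062 m. (Since h₀ = 1.56 m < h_ss, the level will rise toward this value.)

2.61 m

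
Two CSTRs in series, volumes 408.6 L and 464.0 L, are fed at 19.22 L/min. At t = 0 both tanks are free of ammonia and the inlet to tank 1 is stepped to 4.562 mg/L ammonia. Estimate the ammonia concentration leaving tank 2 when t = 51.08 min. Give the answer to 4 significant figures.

3.001 mg/L

Species balance on tank i: dCᵢ/dt = (Cᵢ₋₁ − Cᵢ)/τᵢ with τᵢ = Vᵢ/Q.
τ₁ = 408.6/19.22 = 21.2591 min; τ₂ = 464.0/19.22 = 24.1415 min.
Tank 1: C₁ = C_in(1 − e^(−t/τ₁)). Tank 2 (τ₁ ≠ τ₂): C₂ = C_in[1 − (τ₁ e^(−t/τ₁) − τ₂ e^(−t/τ₂))/(τ₁ − τ₂)].
At t = 51.08: e^(−t/τ₁) = 0.0904702, e^(−t/τ₂) = 0.120530.
C₂ = 4.562·[1 − (21.2591·0.0904702 − 24.1415·0.120530)/(-2.88241)] = 4.562·0.657765 = 3.00073 mg/L.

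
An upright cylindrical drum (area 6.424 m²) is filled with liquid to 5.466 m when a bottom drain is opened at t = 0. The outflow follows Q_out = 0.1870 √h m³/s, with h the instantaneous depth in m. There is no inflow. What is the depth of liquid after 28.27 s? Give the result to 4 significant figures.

With no inflow, A dh/dt = −0.1870 √h.
∫ h^(−1/2) dh = −(0.1870/A) ∫ dt, giving 2√h = 2√h₀ − (0.1870/A) t.
√h = √5.466 − 0.1870·28.27/(2·6.424) = 2.33795 − 0.411464 = 1.92648.
h = 1.92648² = 3.71134 m.

3.711 m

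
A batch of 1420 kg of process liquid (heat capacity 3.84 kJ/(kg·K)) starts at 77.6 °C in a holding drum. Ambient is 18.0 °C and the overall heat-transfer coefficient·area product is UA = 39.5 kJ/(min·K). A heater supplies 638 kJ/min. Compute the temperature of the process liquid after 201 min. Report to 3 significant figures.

Lumped-capacitance energy balance: M c_p dT/dt = UA(T_amb − T) + Q̇.
dT/dt = (T_ss − T)/τ with T_ss = T_amb + Q̇/UA = 18.0 + 638/39.5 = 34.152 °C, τ = M c_p/UA = 1420·3.84/39.5 = 138.05 min.
This is linear first-order; T(t) = T_ss + (T₀ − T_ss) e^(−t/τ).
T(201) = 34.152 + (43.448)·0.23316 = 44.282 °C.

44.3 °C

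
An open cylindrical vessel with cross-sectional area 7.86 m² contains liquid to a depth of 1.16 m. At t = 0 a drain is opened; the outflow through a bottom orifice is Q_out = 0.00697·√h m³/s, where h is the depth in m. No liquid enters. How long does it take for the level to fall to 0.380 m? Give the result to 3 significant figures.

A dh/dt = −Q_out = −0.00697 √h.
This is separable: 2 d(√h)/dt = −0.00697/A, so √h = √h₀ − (0.00697/(2A)) t.
t = 2A(√h₀ − √h)/0.00697 = 2·7.86·(√1.16 − √0.380)/0.00697
  = 15.720 × (1.0770 − 0.61644) / 0.00697 = 1038.8 s.

1040 s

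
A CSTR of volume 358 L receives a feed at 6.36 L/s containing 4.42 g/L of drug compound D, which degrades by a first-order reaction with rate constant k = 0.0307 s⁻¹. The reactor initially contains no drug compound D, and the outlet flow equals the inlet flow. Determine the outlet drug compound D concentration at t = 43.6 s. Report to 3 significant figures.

1.42 g/L

Accumulation = in − out − consumed: V dC/dt = Q C_in − Q C − k V C.
This is linear with rate a = Q/V + k = 0.048465 s⁻¹.
C_ss = Q C_in/(Q + kV) = 1.6202 g/L; C(t) = C_ss + (C₀ − C_ss) e^(−a t).
C(43.6) = 1.6202 + (-1.6202)·e^(−0.048465·43.6) = 1.6202 + (-1.6202)·0.12086 = 1.4244 g/L.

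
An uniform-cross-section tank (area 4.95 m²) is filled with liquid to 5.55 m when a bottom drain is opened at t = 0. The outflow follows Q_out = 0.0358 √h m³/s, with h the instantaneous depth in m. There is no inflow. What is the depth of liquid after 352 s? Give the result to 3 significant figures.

Volume balance on the tank: A dh/dt = −0.0358 √h.
This is separable: 2 d(√h)/dt = −0.0358/A, so √h = √h₀ − (0.0358/(2A)) t.
√h = √5.55 − 0.0358·352/(2·4.95) = 2.3558 − 1.2729 = 1.0830.
h = 1.0830² = 1.1728 m.

1.17 m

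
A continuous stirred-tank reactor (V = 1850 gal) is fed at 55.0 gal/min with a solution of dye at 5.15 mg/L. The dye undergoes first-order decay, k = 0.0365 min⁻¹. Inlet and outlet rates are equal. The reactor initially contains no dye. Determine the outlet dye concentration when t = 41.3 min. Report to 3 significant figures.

V dC/dt = Q(C_in − C) − k V C.
This is linear with rate a = Q/V + k = 0.066230 min⁻¹.
C_ss = Q C_in/(Q + kV) = 2.3118 mg/L; C(t) = C_ss + (C₀ − C_ss) e^(−a t).
C(41.3) = 2.3118 + (-2.3118)·e^(−0.066230·41.3) = 2.3118 + (-2.3118)·0.064875 = 2.1618 mg/L.

2.16 mg/L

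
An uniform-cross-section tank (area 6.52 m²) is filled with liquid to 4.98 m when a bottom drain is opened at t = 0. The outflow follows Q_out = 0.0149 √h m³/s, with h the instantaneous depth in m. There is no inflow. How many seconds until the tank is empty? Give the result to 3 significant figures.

1950 s

With no inflow, A dh/dt = −0.0149 √h.
∫ h^(−1/2) dh = −(0.0149/A) ∫ dt, giving 2√h = 2√h₀ − (0.0149/A) t.
Set h = 0: 2√h₀ = (0.0149/A) t_empty ⇒ t_empty = 2A√h₀/0.0149.
t_empty = 2·6.52·√4.98/0.0149 = 13.040·2.2316/0.0149 = 1953.0 s.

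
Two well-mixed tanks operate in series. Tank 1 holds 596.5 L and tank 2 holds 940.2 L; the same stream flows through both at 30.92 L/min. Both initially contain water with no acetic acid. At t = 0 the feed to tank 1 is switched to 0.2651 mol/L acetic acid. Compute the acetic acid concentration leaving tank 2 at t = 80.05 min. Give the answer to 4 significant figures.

0.2202 mol/L

Each tank obeys Vᵢ dCᵢ/dt = Q(Cᵢ₋₁ − Cᵢ), so τᵢ = Vᵢ/Q.
τ₁ = 596.5/30.92 = 19.2917 min; τ₂ = 940.2/30.92 = 30.4075 min.
Tank 1: C₁ = C_in(1 − e^(−t/τ₁)). Tank 2 (τ₁ ≠ τ₂): C₂ = C_in[1 − (τ₁ e^(−t/τ₁) − τ₂ e^(−t/τ₂))/(τ₁ − τ₂)].
At t = 80.05: e^(−t/τ₁) = 0.0157731, e^(−t/τ₂) = 0.0718932.
C₂ = 0.2651·[1 − (19.2917·0.0157731 − 30.4075·0.0718932)/(-11.1158)] = 0.2651·0.830709 = 0.220221 mol/L.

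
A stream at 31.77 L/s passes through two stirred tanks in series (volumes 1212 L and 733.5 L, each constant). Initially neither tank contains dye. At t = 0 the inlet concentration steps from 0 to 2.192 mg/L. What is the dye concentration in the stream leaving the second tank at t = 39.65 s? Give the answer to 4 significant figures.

0.8316 mg/L

Time constants: τᵢ = Vᵢ/Q for each well-mixed tank.
τ₁ = 1212/31.77 = 38.1492 s; τ₂ = 733.5/31.77 = 23.0878 s.
Solving the cascade with C₁(0)=C₂(0)=0 gives C₂(t) = C_in[1 − (τ₁ e^(−t/τ₁) − τ₂ e^(−t/τ₂))/(τ₁ − τ₂)].
At t = 39.65: e^(−t/τ₁) = 0.353688, e^(−t/τ₂) = 0.179540.
C₂ = 2.192·[1 − (38.1492·0.353688 − 23.0878·0.179540)/(15.0614)] = 2.192·0.379358 = 0.831554 mg/L.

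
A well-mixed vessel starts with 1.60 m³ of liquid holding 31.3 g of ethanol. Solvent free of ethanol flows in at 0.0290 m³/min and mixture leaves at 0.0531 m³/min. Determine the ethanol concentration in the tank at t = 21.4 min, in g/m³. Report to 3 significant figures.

12.2 g/m³

Let m(t) be the amount of ethanol. Volume: V(t) = V₀ + (Q_in − Q_out) t = 1.60 − 0.024100 t; V(21.4) = 1.0843 m³.
No ethanol enters, so dm/dt = −Q_out · (m/V).
dm/m = −Q_out dt/(V₀ − 0.024100 t); integrating gives ln(m/m₀) = −(Q_out/(Q_in−Q_out)) ln(V/V₀).
m = m₀ (V₀/V)^(Q_out/(Q_in−Q_out)) = 31.3 × (1.60/1.0843)^(-2.2033) = 13.280 g.
C = m/V = 13.280/1.0843 = 12.248 g/m³.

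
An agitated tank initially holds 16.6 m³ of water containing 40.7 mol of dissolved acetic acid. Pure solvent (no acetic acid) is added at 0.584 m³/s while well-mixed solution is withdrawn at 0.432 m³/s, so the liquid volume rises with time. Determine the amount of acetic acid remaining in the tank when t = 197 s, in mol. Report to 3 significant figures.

2.17 mol

Total volume: dV/dt = Q_in − Q_out = 0.15200 m³/s, so V(t) = 16.6 + 0.15200 t and V(197) = 46.544 m³.
No acetic acid enters, so dm/dt = −Q_out · (m/V).
dm/m = −Q_out dt/(V₀ + 0.15200 t); integrating gives ln(m/m₀) = −(Q_out/(Q_in−Q_out)) ln(V/V₀).
m = m₀ (V₀/V)^(Q_out/(Q_in−Q_out)) = 40.7 × (16.6/46.544)^(2.8421) = 2.1728 mol.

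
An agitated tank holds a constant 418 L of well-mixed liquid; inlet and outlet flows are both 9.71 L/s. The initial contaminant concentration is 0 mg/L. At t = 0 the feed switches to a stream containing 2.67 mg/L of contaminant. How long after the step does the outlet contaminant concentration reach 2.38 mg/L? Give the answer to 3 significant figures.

95.6 s

Species balance: V dC/dt = Q(C_in − C) ⇒ τ = V/Q = 43.048 s.
C(t) = C_in + (C₀ − C_in) e^(−t/τ). Set C = 2.38 and solve for t:
e^(−t/τ) = (C − C_in)/(C₀ − C_in) = (2.38 − 2.67)/(0 − 2.67) = 0.10861
t = −τ ln(…) = 43.048 × 2.2200 = 95.565 s.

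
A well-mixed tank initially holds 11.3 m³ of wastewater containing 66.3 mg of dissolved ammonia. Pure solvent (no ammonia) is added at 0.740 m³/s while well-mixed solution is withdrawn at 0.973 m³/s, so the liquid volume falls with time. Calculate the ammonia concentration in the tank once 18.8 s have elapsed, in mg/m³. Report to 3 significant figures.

Let m(t) be the amount of ammonia. Volume: V(t) = V₀ + (Q_in − Q_out) t = 11.3 − 0.23300 t; V(18.8) = 6.9196 m³.
Solute balance: dm/dt = 0 − Q_out C = −Q_out m/V(t).
Separate: dm/m = −Q_out dt/V(t) ⇒ ln(m/m₀) = −(Q_out/(Q_in−Q_out)) ln(V/V₀).
m = m₀ (V₀/V)^(Q_out/(Q_in−Q_out)) = 66.3 × (11.3/6.9196)^(-4.1760) = 8.5515 mg.
C = m/V = 8.5515/6.9196 = 1.2358 mg/m³.

1.24 mg/m³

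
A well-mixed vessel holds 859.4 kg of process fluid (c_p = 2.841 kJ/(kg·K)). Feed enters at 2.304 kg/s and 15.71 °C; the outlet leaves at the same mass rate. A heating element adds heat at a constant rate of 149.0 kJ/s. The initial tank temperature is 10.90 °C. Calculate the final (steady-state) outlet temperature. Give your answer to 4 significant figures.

38.47 °C

M c_p dT/dt = ṁ c_p (T_in − T) + Q̇.
At steady state dT/dt = 0 ⇒ T_ss = T_in + Q̇/(ṁ c_p) = 15.71 + 149.0/(2.304·2.841) = 38.4732 °C.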